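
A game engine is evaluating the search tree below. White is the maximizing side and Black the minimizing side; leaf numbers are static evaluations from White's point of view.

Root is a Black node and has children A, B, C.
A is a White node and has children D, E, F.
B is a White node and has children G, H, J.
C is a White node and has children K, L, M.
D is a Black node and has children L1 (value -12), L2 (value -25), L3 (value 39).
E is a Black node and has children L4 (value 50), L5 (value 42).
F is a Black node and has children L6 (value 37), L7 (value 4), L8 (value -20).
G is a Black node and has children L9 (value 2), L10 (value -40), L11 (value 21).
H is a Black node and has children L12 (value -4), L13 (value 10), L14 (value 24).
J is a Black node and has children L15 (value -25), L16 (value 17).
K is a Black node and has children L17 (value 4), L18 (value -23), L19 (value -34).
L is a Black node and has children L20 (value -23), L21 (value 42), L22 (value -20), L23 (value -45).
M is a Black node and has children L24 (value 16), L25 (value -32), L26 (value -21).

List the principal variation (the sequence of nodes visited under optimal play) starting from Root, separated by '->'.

Root -> C -> M -> L25

D (Black): min(-12, -25, 39) = -25
E (Black): min(50, 42) = 42
F (Black): min(37, 4, -20) = -20
A (White): max(-25, 42, -20) = 42
G (Black): min(2, -40, 21) = -40
H (Black): min(-4, 10, 24) = -4
J (Black): min(-25, 17) = -25
B (White): max(-40, -4, -25) = -4
K (Black): min(4, -23, -34) = -34
L (Black): min(-23, 42, -20, -45) = -45
M (Black): min(16, -32, -21) = -32
C (White): max(-34, -45, -32) = -32
Root (Black): min(42, -4, -32) = -32
At Root, Black picks C (lowest: -32).
At C, White picks M (highest: -32).
At M, Black picks L25 (lowest: -32).
Terminal value -32.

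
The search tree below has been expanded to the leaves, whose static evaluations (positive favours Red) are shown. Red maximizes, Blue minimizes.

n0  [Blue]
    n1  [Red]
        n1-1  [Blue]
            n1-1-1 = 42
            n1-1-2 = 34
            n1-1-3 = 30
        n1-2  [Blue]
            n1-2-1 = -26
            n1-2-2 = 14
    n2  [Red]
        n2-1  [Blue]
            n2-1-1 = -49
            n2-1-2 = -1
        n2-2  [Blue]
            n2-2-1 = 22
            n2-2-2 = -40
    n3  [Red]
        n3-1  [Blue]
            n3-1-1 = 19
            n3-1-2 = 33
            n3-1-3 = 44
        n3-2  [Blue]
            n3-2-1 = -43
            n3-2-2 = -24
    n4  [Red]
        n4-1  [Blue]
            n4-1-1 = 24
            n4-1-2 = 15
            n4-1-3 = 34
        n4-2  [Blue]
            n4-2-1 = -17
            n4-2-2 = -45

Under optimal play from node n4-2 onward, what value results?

n4-2 (Blue): min(-17, -45) = -45

-45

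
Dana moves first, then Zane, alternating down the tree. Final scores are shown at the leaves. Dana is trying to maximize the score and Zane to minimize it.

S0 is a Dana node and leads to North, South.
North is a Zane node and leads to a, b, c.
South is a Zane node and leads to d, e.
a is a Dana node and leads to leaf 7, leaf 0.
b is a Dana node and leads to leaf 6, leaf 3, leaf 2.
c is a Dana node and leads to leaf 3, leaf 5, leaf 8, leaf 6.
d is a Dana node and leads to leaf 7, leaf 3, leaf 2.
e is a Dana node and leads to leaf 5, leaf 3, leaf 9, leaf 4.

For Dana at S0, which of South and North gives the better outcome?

d (Dana): max(7, 3, 2) = 7
e (Dana): max(5, 3, 9, 4) = 9
South (Zane): min(7, 9) = 7
a (Dana): max(7, 0) = 7
b (Dana): max(6, 3, 2) = 6
c (Dana): max(3, 5, 8, 6) = 8
North (Zane): min(7, 6, 8) = 6
Dana prefers the higher value; South=7, North=6. South is better since 7 > 6.

South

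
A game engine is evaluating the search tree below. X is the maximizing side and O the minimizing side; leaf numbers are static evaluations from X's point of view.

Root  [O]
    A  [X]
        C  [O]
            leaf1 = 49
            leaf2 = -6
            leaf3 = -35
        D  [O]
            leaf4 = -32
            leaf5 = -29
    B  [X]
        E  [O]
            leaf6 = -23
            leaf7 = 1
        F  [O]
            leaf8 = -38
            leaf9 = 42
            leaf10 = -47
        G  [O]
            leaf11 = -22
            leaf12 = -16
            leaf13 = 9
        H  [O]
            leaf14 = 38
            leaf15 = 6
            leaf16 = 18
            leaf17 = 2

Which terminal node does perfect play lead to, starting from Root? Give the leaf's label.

leaf4

C (O): min(49, -6, -35) = -35
D (O): min(-32, -29) = -32
A (X): max(-35, -32) = -32
E (O): min(-23, 1) = -23
F (O): min(-38, 42, -47) = -47
G (O): min(-22, -16, 9) = -22
H (O): min(38, 6, 18, 2) = 2
B (X): max(-23, -47, -22, 2) = 2
Root (O): min(-32, 2) = -32
At Root, O picks A (lowest: -32).
At A, X picks D (highest: -32).
At D, O picks leaf4 (lowest: -32).
Terminal value -32.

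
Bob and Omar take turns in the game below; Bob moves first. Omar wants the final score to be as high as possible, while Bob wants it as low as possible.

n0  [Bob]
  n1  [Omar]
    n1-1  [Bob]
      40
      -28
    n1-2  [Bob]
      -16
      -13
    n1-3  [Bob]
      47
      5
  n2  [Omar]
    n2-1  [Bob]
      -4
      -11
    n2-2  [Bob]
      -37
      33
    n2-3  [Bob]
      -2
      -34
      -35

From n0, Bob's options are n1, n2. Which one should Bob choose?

n2

n1-1 (Bob): min(40, -28) = -28
n1-2 (Bob): min(-16, -13) = -16
n1-3 (Bob): min(47, 5) = 5
n1 (Omar): max(-28, -16, 5) = 5
n2-1 (Bob): min(-4, -11) = -11
n2-2 (Bob): min(-37, 33) = -37
n2-3 (Bob): min(-2, -34, -35) = -35
n2 (Omar): max(-11, -37, -35) = -11
n0 (Bob): min(5, -11) = -11
Bob at n0 wants the lowest of {n1=5, n2=-11}, so chooses n2.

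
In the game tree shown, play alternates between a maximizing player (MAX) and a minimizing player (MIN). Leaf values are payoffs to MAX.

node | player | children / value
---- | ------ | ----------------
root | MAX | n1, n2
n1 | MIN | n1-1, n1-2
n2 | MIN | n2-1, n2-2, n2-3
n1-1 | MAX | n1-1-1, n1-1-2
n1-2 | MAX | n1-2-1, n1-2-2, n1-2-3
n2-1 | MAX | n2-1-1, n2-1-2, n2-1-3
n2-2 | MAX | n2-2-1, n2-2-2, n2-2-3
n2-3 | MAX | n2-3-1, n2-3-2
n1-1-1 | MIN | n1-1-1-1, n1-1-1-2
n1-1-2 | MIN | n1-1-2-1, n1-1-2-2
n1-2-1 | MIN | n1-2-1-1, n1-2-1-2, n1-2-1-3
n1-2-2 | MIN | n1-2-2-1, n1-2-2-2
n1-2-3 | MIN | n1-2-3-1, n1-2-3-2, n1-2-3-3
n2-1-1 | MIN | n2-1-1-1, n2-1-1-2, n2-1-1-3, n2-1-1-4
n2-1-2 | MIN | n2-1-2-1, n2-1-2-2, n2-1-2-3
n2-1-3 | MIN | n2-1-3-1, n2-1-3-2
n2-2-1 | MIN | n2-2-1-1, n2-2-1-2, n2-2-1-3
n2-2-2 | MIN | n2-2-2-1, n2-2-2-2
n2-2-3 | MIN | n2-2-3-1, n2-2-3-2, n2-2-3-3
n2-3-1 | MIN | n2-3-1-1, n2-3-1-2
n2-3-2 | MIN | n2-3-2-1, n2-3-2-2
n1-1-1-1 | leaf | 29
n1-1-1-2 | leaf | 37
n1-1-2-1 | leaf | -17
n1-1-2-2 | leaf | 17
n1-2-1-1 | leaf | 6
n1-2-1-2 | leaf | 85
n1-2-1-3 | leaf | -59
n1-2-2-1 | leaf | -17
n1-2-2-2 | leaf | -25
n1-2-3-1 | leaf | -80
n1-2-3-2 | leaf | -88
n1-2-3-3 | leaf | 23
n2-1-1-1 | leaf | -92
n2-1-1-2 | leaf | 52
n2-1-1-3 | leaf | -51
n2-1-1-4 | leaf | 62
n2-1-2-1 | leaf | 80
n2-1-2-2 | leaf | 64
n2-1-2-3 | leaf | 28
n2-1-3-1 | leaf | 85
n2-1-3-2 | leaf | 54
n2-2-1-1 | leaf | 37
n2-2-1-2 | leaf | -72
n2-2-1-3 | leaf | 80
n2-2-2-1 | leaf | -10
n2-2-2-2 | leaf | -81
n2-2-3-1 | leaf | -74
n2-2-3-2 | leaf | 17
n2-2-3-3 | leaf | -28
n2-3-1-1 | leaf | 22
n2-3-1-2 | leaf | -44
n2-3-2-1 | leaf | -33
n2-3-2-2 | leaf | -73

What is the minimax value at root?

n1-1-1 (MIN): min(29, 37) = 29
n1-1-2 (MIN): min(-17, 17) = -17
n1-1 (MAX): max(29, -17) = 29
n1-2-1 (MIN): min(6, 85, -59) = -59
n1-2-2 (MIN): min(-17, -25) = -25
n1-2-3 (MIN): min(-80, -88, 23) = -88
n1-2 (MAX): max(-59, -25, -88) = -25
n1 (MIN): min(29, -25) = -25
n2-1-1 (MIN): min(-92, 52, -51, 62) = -92
n2-1-2 (MIN): min(80, 64, 28) = 28
n2-1-3 (MIN): min(85, 54) = 54
n2-1 (MAX): max(-92, 28, 54) = 54
n2-2-1 (MIN): min(37, -72, 80) = -72
n2-2-2 (MIN): min(-10, -81) = -81
n2-2-3 (MIN): min(-74, 17, -28) = -74
n2-2 (MAX): max(-72, -81, -74) = -72
n2-3-1 (MIN): min(22, -44) = -44
n2-3-2 (MIN): min(-33, -73) = -73
n2-3 (MAX): max(-44, -73) = -44
n2 (MIN): min(54, -72, -44) = -72
root (MAX): max(-25, -72) = -25

-25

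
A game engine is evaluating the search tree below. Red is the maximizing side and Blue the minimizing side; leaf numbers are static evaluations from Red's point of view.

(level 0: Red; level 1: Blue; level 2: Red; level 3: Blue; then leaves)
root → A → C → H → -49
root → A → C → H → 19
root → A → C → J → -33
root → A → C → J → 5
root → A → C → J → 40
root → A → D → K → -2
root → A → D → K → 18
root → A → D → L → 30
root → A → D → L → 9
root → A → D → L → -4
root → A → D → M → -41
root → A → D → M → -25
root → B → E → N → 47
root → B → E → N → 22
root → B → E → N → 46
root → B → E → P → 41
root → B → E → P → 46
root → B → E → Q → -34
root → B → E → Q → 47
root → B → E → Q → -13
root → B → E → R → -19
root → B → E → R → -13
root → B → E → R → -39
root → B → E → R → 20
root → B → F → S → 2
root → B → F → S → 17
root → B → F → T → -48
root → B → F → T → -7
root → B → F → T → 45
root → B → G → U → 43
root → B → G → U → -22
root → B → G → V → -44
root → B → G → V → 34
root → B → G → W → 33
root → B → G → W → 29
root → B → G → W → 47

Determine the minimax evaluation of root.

H (Blue): min(-49, 19) = -49
J (Blue): min(-33, 5, 40) = -33
C (Red): max(-49, -33) = -33
K (Blue): min(-2, 18) = -2
L (Blue): min(30, 9, -4) = -4
M (Blue): min(-41, -25) = -41
D (Red): max(-2, -4, -41) = -2
A (Blue): min(-33, -2) = -33
N (Blue): min(47, 22, 46) = 22
P (Blue): min(41, 46) = 41
Q (Blue): min(-34, 47, -13) = -34
R (Blue): min(-19, -13, -39, 20) = -39
E (Red): max(22, 41, -34, -39) = 41
S (Blue): min(2, 17) = 2
T (Blue): min(-48, -7, 45) = -48
F (Red): max(2, -48) = 2
U (Blue): min(43, -22) = -22
V (Blue): min(-44, 34) = -44
W (Blue): min(33, 29, 47) = 29
G (Red): max(-22, -44, 29) = 29
B (Blue): min(41, 2, 29) = 2
root (Red): max(-33, 2) = 2

2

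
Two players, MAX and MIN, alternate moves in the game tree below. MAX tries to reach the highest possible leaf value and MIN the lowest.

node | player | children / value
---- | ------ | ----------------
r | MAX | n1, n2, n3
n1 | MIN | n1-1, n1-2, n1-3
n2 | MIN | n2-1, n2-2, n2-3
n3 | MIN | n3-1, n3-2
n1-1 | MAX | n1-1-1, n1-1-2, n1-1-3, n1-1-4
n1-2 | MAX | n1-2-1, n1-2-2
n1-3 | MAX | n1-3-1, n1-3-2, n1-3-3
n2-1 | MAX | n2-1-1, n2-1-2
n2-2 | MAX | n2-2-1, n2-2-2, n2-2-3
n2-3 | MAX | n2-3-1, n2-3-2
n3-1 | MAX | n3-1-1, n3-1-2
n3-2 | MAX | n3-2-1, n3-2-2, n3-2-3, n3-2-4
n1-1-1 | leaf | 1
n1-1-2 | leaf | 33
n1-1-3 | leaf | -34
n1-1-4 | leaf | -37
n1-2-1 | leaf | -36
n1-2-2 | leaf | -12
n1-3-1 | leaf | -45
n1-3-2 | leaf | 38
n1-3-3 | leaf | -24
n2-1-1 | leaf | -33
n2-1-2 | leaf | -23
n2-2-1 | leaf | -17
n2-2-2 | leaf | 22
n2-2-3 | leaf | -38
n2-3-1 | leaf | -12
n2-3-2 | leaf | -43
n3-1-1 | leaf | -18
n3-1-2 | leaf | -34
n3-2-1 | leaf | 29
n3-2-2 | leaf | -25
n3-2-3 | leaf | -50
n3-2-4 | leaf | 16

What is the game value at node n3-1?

n3-1 (MAX): max(-18, -34) = -18

-18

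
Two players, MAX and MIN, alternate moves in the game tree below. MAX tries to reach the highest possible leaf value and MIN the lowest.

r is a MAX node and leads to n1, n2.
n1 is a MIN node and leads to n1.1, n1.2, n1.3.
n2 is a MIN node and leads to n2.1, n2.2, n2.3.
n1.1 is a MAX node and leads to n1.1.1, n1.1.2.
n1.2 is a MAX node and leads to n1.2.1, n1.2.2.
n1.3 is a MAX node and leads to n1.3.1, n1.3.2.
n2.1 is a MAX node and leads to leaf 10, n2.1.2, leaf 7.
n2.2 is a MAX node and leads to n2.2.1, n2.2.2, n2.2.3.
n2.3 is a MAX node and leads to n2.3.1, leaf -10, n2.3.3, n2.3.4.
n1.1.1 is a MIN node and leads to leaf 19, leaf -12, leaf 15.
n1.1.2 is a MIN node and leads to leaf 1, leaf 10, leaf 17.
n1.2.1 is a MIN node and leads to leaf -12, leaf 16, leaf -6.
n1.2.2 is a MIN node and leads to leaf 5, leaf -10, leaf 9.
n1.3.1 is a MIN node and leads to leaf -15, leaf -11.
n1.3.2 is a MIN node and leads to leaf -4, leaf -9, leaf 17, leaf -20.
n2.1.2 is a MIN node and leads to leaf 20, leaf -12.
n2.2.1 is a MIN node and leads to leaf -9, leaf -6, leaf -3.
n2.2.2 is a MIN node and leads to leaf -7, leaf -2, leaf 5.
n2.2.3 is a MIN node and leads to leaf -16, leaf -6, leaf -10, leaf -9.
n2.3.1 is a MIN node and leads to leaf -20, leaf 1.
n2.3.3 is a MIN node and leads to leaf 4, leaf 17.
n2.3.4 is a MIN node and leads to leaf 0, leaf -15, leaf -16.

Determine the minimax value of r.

n1.1.1 (MIN): min(19, -12, 15) = -12
n1.1.2 (MIN): min(1, 10, 17) = 1
n1.1 (MAX): max(-12, 1) = 1
n1.2.1 (MIN): min(-12, 16, -6) = -12
n1.2.2 (MIN): min(5, -10, 9) = -10
n1.2 (MAX): max(-12, -10) = -10
n1.3.1 (MIN): min(-15, -11) = -15
n1.3.2 (MIN): min(-4, -9, 17, -20) = -20
n1.3 (MAX): max(-15, -20) = -15
n1 (MIN): min(1, -10, -15) = -15
n2.1.2 (MIN): min(20, -12) = -12
n2.1 (MAX): max(10, -12, 7) = 10
n2.2.1 (MIN): min(-9, -6, -3) = -9
n2.2.2 (MIN): min(-7, -2, 5) = -7
n2.2.3 (MIN): min(-16, -6, -10, -9) = -16
n2.2 (MAX): max(-9, -7, -16) = -7
n2.3.1 (MIN): min(-20, 1) = -20
n2.3.3 (MIN): min(4, 17) = 4
n2.3.4 (MIN): min(0, -15, -16) = -16
n2.3 (MAX): max(-20, -10, 4, -16) = 4
n2 (MIN): min(10, -7, 4) = -7
r (MAX): max(-15, -7) = -7

-7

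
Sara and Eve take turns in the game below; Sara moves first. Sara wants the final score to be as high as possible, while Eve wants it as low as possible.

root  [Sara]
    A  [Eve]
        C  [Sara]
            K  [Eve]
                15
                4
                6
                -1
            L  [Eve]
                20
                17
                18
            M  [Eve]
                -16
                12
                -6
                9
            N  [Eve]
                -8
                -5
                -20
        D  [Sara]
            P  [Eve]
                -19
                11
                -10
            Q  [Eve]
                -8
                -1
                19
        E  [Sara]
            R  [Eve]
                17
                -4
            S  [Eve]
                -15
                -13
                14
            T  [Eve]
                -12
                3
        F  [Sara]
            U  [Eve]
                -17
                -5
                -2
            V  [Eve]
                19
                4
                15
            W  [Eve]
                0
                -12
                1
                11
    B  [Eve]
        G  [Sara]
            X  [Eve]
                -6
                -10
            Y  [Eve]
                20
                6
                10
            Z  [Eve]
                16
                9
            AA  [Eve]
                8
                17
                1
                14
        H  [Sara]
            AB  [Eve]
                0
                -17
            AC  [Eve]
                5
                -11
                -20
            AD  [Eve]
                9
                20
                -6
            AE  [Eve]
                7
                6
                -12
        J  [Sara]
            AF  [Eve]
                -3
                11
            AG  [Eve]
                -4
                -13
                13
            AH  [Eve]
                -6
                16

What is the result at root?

-6

K (Eve): min(15, 4, 6, -1) = -1
L (Eve): min(20, 17, 18) = 17
M (Eve): min(-16, 12, -6, 9) = -16
N (Eve): min(-8, -5, -20) = -20
C (Sara): max(-1, 17, -16, -20) = 17
P (Eve): min(-19, 11, -10) = -19
Q (Eve): min(-8, -1, 19) = -8
D (Sara): max(-19, -8) = -8
R (Eve): min(17, -4) = -4
S (Eve): min(-15, -13, 14) = -15
T (Eve): min(-12, 3) = -12
E (Sara): max(-4, -15, -12) = -4
U (Eve): min(-17, -5, -2) = -17
V (Eve): min(19, 4, 15) = 4
W (Eve): min(0, -12, 1, 11) = -12
F (Sara): max(-17, 4, -12) = 4
A (Eve): min(17, -8, -4, 4) = -8
X (Eve): min(-6, -10) = -10
Y (Eve): min(20, 6, 10) = 6
Z (Eve): min(16, 9) = 9
AA (Eve): min(8, 17, 1, 14) = 1
G (Sara): max(-10, 6, 9, 1) = 9
AB (Eve): min(0, -17) = -17
AC (Eve): min(5, -11, -20) = -20
AD (Eve): min(9, 20, -6) = -6
AE (Eve): min(7, 6, -12) = -12
H (Sara): max(-17, -20, -6, -12) = -6
AF (Eve): min(-3, 11) = -3
AG (Eve): min(-4, -13, 13) = -13
AH (Eve): min(-6, 16) = -6
J (Sara): max(-3, -13, -6) = -3
B (Eve): min(9, -6, -3) = -6
root (Sara): max(-8, -6) = -6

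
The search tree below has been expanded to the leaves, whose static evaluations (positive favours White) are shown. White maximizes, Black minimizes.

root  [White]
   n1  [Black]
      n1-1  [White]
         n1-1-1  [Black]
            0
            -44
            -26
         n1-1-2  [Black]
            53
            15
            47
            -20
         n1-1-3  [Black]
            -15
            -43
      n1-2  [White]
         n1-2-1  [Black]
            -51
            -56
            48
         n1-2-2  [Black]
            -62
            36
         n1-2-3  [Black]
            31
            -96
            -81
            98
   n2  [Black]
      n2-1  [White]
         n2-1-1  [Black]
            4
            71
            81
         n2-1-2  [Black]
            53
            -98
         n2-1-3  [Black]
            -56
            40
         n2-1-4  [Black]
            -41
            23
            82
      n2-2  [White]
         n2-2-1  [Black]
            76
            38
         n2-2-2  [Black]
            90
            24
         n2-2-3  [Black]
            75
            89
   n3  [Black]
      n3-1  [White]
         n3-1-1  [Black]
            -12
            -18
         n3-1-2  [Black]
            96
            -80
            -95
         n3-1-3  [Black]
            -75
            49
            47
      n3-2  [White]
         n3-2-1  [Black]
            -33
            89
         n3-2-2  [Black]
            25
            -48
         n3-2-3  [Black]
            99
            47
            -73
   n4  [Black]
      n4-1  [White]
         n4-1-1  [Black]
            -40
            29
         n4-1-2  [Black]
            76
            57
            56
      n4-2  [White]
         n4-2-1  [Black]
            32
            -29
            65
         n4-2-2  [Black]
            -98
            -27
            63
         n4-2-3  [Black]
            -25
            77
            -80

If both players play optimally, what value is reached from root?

n1-1-1 (Black): min(0, -44, -26) = -44
n1-1-2 (Black): min(53, 15, 47, -20) = -20
n1-1-3 (Black): min(-15, -43) = -43
n1-1 (White): max(-44, -20, -43) = -20
n1-2-1 (Black): min(-51, -56, 48) = -56
n1-2-2 (Black): min(-62, 36) = -62
n1-2-3 (Black): min(31, -96, -81, 98) = -96
n1-2 (White): max(-56, -62, -96) = -56
n1 (Black): min(-20, -56) = -56
n2-1-1 (Black): min(4, 71, 81) = 4
n2-1-2 (Black): min(53, -98) = -98
n2-1-3 (Black): min(-56, 40) = -56
n2-1-4 (Black): min(-41, 23, 82) = -41
n2-1 (White): max(4, -98, -56, -41) = 4
n2-2-1 (Black): min(76, 38) = 38
n2-2-2 (Black): min(90, 24) = 24
n2-2-3 (Black): min(75, 89) = 75
n2-2 (White): max(38, 24, 75) = 75
n2 (Black): min(4, 75) = 4
n3-1-1 (Black): min(-12, -18) = -18
n3-1-2 (Black): min(96, -80, -95) = -95
n3-1-3 (Black): min(-75, 49, 47) = -75
n3-1 (White): max(-18, -95, -75) = -18
n3-2-1 (Black): min(-33, 89) = -33
n3-2-2 (Black): min(25, -48) = -48
n3-2-3 (Black): min(99, 47, -73) = -73
n3-2 (White): max(-33, -48, -73) = -33
n3 (Black): min(-18, -33) = -33
n4-1-1 (Black): min(-40, 29) = -40
n4-1-2 (Black): min(76, 57, 56) = 56
n4-1 (White): max(-40, 56) = 56
n4-2-1 (Black): min(32, -29, 65) = -29
n4-2-2 (Black): min(-98, -27, 63) = -98
n4-2-3 (Black): min(-25, 77, -80) = -80
n4-2 (White): max(-29, -98, -80) = -29
n4 (Black): min(56, -29) = -29
root (White): max(-56, 4, -33, -29) = 4

4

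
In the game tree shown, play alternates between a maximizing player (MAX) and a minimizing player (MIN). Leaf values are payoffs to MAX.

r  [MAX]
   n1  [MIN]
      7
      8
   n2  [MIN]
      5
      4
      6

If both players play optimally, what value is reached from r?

n1 (MIN): min(7, 8) = 7
n2 (MIN): min(5, 4, 6) = 4
r (MAX): max(7, 4) = 7

7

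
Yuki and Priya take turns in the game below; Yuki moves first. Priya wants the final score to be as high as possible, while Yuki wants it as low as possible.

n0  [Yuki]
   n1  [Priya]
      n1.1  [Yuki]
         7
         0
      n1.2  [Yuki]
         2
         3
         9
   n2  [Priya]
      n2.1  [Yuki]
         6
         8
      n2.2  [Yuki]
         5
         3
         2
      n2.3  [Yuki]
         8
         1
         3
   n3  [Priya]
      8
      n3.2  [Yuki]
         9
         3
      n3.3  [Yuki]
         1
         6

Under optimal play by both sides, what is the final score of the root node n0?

2

n1.1 (Yuki): min(7, 0) = 0
n1.2 (Yuki): min(2, 3, 9) = 2
n1 (Priya): max(0, 2) = 2
n2.1 (Yuki): min(6, 8) = 6
n2.2 (Yuki): min(5, 3, 2) = 2
n2.3 (Yuki): min(8, 1, 3) = 1
n2 (Priya): max(6, 2, 1) = 6
n3.2 (Yuki): min(9, 3) = 3
n3.3 (Yuki): min(1, 6) = 1
n3 (Priya): max(8, 3, 1) = 8
n0 (Yuki): min(2, 6, 8) = 2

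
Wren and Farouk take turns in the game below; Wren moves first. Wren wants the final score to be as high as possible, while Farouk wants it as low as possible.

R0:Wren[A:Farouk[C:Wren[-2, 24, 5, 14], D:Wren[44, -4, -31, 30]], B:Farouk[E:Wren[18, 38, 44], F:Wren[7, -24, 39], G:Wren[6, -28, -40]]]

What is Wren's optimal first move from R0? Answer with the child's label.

A

C (Wren): max(-2, 24, 5, 14) = 24
D (Wren): max(44, -4, -31, 30) = 44
A (Farouk): min(24, 44) = 24
E (Wren): max(18, 38, 44) = 44
F (Wren): max(7, -24, 39) = 39
G (Wren): max(6, -28, -40) = 6
B (Farouk): min(44, 39, 6) = 6
R0 (Wren): max(24, 6) = 24
Wren at R0 wants the highest of {A=24, B=6}, so chooses A.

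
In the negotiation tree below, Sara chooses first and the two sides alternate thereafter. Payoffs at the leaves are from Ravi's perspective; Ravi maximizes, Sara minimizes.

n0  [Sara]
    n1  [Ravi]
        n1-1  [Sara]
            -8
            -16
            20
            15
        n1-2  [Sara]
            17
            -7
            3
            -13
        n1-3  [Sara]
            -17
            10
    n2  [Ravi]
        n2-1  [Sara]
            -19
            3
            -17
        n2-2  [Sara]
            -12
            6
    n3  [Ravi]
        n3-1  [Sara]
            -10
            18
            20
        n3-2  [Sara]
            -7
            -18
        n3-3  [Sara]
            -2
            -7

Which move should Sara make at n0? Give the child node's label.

n1

n1-1 (Sara): min(-8, -16, 20, 15) = -16
n1-2 (Sara): min(17, -7, 3, -13) = -13
n1-3 (Sara): min(-17, 10) = -17
n1 (Ravi): max(-16, -13, -17) = -13
n2-1 (Sara): min(-19, 3, -17) = -19
n2-2 (Sara): min(-12, 6) = -12
n2 (Ravi): max(-19, -12) = -12
n3-1 (Sara): min(-10, 18, 20) = -10
n3-2 (Sara): min(-7, -18) = -18
n3-3 (Sara): min(-2, -7) = -7
n3 (Ravi): max(-10, -18, -7) = -7
n0 (Sara): min(-13, -12, -7) = -13
Sara at n0 wants the lowest of {n1=-13, n2=-12, n3=-7}, so chooses n1.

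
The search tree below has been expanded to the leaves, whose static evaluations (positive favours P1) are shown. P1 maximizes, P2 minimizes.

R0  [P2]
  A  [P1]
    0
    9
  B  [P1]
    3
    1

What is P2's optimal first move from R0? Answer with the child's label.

B

A (P1): max(0, 9) = 9
B (P1): max(3, 1) = 3
R0 (P2): min(9, 3) = 3
P2 at R0 wants the lowest of {A=9, B=3}, so chooses B.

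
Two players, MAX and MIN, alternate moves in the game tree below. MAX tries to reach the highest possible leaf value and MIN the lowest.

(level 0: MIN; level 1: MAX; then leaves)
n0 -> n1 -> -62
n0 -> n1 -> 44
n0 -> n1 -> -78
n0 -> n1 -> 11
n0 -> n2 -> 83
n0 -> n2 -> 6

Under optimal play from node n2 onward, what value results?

n2 (MAX): max(83, 6) = 83

83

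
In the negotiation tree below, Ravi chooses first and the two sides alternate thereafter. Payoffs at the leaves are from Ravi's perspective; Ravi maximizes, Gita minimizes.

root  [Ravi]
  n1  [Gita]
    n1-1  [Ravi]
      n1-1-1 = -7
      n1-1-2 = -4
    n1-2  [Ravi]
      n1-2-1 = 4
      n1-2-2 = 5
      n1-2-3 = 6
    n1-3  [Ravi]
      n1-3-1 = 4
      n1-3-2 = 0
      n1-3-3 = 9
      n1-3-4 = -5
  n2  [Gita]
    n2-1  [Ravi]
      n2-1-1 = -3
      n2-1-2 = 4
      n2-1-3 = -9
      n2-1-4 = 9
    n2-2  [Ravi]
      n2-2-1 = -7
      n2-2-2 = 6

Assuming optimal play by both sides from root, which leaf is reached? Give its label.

n2-2-2

n1-1 (Ravi): max(-7, -4) = -4
n1-2 (Ravi): max(4, 5, 6) = 6
n1-3 (Ravi): max(4, 0, 9, -5) = 9
n1 (Gita): min(-4, 6, 9) = -4
n2-1 (Ravi): max(-3, 4, -9, 9) = 9
n2-2 (Ravi): max(-7, 6) = 6
n2 (Gita): min(9, 6) = 6
root (Ravi): max(-4, 6) = 6
At root, Ravi picks n2 (highest: 6).
At n2, Gita picks n2-2 (lowest: 6).
At n2-2, Ravi picks n2-2-2 (highest: 6).
Terminal value 6.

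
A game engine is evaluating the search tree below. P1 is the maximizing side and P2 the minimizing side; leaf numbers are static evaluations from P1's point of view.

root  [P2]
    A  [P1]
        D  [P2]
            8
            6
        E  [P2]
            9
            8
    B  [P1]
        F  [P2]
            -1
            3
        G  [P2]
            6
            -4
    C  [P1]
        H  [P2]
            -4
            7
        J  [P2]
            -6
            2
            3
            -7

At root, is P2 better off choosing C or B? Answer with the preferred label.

H (P2): min(-4, 7) = -4
J (P2): min(-6, 2, 3, -7) = -7
C (P1): max(-4, -7) = -4
F (P2): min(-1, 3) = -1
G (P2): min(6, -4) = -4
B (P1): max(-1, -4) = -1
P2 prefers the lower value; C=-4, B=-1. C is better since -4 < -1.

C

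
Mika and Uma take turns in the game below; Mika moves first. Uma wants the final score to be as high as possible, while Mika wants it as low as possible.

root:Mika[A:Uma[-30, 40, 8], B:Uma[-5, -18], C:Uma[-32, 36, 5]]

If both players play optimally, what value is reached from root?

-5

A (Uma): max(-30, 40, 8) = 40
B (Uma): max(-5, -18) = -5
C (Uma): max(-32, 36, 5) = 36
root (Mika): min(40, -5, 36) = -5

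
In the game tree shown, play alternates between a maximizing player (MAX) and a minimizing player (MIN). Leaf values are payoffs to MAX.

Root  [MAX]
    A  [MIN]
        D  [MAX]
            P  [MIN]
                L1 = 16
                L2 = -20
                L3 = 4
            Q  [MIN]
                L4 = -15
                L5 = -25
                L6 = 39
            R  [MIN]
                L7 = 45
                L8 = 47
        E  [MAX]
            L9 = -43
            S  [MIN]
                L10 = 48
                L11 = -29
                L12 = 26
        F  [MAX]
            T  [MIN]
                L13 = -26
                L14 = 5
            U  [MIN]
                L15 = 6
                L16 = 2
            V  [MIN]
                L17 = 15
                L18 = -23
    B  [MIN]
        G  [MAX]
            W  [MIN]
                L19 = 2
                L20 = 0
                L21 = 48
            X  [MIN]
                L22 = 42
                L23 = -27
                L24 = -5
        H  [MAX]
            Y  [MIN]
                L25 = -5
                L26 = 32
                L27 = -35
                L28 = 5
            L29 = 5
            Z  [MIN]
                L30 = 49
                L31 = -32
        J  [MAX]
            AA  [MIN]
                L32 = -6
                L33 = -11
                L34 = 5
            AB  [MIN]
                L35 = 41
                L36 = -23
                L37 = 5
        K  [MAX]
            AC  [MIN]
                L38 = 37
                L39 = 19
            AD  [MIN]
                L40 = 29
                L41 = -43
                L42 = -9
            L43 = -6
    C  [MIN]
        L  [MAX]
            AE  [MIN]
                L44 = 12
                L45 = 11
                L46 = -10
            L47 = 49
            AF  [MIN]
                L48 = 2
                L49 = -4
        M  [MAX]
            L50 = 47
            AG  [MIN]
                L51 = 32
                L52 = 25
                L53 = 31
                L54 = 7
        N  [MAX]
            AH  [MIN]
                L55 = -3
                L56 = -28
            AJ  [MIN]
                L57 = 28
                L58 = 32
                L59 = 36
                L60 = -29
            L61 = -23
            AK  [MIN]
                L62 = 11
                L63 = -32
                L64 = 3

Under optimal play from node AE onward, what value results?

-10

AE (MIN): min(12, 11, -10) = -10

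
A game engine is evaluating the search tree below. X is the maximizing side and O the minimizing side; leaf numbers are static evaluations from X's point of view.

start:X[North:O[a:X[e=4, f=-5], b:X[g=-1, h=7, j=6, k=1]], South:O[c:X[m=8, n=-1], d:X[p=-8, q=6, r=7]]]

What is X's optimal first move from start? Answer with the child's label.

a (X): max(4, -5) = 4
b (X): max(-1, 7, 6, 1) = 7
North (O): min(4, 7) = 4
c (X): max(8, -1) = 8
d (X): max(-8, 6, 7) = 7
South (O): min(8, 7) = 7
start (X): max(4, 7) = 7
X at start wants the highest of {North=4, South=7}, so chooses South.

South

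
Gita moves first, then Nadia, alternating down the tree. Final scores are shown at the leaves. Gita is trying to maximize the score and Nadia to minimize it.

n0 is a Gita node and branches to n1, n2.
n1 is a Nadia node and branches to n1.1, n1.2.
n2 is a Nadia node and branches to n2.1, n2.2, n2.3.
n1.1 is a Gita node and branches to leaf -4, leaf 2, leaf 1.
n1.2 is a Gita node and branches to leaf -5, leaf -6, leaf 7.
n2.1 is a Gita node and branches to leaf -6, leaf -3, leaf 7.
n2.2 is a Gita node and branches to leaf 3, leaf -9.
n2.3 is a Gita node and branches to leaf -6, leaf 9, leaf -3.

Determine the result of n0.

3

n1.1 (Gita): max(-4, 2, 1) = 2
n1.2 (Gita): max(-5, -6, 7) = 7
n1 (Nadia): min(2, 7) = 2
n2.1 (Gita): max(-6, -3, 7) = 7
n2.2 (Gita): max(3, -9) = 3
n2.3 (Gita): max(-6, 9, -3) = 9
n2 (Nadia): min(7, 3, 9) = 3
n0 (Gita): max(2, 3) = 3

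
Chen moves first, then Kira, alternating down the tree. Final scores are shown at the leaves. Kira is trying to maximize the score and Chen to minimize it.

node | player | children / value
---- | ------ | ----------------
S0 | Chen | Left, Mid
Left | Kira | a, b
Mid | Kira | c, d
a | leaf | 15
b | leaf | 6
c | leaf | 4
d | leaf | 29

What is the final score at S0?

Left (Kira): max(15, 6) = 15
Mid (Kira): max(4, 29) = 29
S0 (Chen): min(15, 29) = 15

15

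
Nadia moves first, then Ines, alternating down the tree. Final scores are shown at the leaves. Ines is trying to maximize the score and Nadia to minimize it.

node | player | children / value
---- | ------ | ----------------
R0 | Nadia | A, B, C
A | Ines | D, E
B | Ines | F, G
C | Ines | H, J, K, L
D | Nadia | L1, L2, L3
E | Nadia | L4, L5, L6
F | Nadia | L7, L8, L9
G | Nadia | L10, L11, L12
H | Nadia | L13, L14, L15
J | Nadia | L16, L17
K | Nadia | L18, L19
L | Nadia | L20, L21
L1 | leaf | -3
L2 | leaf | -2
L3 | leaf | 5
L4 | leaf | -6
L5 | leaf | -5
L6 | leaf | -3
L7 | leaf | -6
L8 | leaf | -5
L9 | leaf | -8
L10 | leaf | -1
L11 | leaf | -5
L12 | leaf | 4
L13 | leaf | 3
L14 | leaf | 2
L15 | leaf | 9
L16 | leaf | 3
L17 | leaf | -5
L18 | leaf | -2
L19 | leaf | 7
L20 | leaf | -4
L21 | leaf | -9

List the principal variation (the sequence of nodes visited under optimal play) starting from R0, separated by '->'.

D (Nadia): min(-3, -2, 5) = -3
E (Nadia): min(-6, -5, -3) = -6
A (Ines): max(-3, -6) = -3
F (Nadia): min(-6, -5, -8) = -8
G (Nadia): min(-1, -5, 4) = -5
B (Ines): max(-8, -5) = -5
H (Nadia): min(3, 2, 9) = 2
J (Nadia): min(3, -5) = -5
K (Nadia): min(-2, 7) = -2
L (Nadia): min(-4, -9) = -9
C (Ines): max(2, -5, -2, -9) = 2
R0 (Nadia): min(-3, -5, 2) = -5
At R0, Nadia picks B (lowest: -5).
At B, Ines picks G (highest: -5).
At G, Nadia picks L11 (lowest: -5).
Terminal value -5.

R0 -> B -> G -> L11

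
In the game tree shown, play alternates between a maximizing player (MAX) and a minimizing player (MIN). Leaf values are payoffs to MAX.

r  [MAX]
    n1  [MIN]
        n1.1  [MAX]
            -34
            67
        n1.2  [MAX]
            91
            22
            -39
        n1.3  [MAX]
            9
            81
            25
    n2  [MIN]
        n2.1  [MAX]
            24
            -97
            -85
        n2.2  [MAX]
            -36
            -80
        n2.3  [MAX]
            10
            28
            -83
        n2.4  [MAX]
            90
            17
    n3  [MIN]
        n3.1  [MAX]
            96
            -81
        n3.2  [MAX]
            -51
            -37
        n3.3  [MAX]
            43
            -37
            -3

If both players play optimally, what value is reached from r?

67

n1.1 (MAX): max(-34, 67) = 67
n1.2 (MAX): max(91, 22, -39) = 91
n1.3 (MAX): max(9, 81, 25) = 81
n1 (MIN): min(67, 91, 81) = 67
n2.1 (MAX): max(24, -97, -85) = 24
n2.2 (MAX): max(-36, -80) = -36
n2.3 (MAX): max(10, 28, -83) = 28
n2.4 (MAX): max(90, 17) = 90
n2 (MIN): min(24, -36, 28, 90) = -36
n3.1 (MAX): max(96, -81) = 96
n3.2 (MAX): max(-51, -37) = -37
n3.3 (MAX): max(43, -37, -3) = 43
n3 (MIN): min(96, -37, 43) = -37
r (MAX): max(67, -36, -37) = 67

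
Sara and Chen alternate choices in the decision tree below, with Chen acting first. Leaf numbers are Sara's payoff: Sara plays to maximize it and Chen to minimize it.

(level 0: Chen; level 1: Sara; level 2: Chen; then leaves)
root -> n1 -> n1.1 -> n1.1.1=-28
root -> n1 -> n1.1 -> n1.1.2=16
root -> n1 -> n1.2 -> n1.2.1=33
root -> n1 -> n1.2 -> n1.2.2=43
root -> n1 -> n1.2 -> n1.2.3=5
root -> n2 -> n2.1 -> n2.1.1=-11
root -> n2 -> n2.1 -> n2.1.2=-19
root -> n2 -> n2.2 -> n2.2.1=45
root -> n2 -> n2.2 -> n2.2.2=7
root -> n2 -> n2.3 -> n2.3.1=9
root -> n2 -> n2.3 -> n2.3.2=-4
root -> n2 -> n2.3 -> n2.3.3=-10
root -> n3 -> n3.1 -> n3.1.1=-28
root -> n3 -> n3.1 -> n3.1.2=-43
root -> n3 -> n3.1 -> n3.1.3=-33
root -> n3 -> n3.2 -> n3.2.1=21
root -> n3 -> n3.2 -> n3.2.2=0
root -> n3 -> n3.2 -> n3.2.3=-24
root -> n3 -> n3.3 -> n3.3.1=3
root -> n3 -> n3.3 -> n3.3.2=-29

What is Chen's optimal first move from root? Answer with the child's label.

n1.1 (Chen): min(-28, 16) = -28
n1.2 (Chen): min(33, 43, 5) = 5
n1 (Sara): max(-28, 5) = 5
n2.1 (Chen): min(-11, -19) = -19
n2.2 (Chen): min(45, 7) = 7
n2.3 (Chen): min(9, -4, -10) = -10
n2 (Sara): max(-19, 7, -10) = 7
n3.1 (Chen): min(-28, -43, -33) = -43
n3.2 (Chen): min(21, 0, -24) = -24
n3.3 (Chen): min(3, -29) = -29
n3 (Sara): max(-43, -24, -29) = -24
root (Chen): min(5, 7, -24) = -24
Chen at root wants the lowest of {n1=5, n2=7, n3=-24}, so chooses n3.

n3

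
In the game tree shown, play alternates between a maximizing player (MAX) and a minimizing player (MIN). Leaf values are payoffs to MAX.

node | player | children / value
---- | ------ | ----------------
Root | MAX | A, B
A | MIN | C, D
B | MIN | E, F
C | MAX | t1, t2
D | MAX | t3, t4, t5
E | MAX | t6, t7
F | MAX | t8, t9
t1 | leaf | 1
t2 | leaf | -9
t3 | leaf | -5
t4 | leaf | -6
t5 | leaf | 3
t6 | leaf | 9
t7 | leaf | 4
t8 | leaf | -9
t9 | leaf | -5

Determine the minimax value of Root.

1

C (MAX): max(1, -9) = 1
D (MAX): max(-5, -6, 3) = 3
A (MIN): min(1, 3) = 1
E (MAX): max(9, 4) = 9
F (MAX): max(-9, -5) = -5
B (MIN): min(9, -5) = -5
Root (MAX): max(1, -5) = 1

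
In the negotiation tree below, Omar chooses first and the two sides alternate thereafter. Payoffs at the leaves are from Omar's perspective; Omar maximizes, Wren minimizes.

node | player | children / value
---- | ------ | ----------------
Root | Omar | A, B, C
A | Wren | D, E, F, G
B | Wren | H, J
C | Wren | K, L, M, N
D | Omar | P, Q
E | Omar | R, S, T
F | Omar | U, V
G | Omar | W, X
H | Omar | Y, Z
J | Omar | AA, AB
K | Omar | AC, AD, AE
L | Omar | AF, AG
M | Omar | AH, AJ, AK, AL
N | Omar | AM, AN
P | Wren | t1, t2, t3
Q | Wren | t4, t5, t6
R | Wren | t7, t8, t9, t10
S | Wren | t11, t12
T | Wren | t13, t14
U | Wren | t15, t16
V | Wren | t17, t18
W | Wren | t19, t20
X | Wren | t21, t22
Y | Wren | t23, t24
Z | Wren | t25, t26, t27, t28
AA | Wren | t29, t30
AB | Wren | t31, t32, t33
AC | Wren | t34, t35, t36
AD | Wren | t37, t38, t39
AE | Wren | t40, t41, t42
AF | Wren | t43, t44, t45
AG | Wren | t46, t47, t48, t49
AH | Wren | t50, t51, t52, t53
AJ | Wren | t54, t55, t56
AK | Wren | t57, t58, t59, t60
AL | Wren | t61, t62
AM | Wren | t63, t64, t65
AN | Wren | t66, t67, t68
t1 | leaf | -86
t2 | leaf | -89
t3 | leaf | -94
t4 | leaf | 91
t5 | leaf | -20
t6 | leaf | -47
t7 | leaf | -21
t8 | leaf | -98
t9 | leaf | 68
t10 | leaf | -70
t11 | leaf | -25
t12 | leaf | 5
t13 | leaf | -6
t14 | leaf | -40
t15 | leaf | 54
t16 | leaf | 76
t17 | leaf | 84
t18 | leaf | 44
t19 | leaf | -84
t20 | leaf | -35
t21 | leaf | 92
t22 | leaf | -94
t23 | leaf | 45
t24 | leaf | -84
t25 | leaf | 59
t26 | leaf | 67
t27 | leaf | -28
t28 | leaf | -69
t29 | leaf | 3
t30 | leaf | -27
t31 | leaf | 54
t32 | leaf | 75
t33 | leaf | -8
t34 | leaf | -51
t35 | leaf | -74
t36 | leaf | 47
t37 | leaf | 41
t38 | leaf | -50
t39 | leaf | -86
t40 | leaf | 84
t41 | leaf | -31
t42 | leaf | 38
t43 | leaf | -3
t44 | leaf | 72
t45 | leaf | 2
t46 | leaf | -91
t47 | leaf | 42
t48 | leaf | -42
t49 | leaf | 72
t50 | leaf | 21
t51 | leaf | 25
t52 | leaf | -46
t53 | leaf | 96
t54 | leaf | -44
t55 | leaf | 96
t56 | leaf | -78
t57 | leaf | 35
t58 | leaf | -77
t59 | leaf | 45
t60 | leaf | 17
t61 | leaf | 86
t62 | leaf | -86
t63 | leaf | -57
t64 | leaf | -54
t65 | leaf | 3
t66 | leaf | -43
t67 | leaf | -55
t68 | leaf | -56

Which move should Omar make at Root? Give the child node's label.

P (Wren): min(-86, -89, -94) = -94
Q (Wren): min(91, -20, -47) = -47
D (Omar): max(-94, -47) = -47
R (Wren): min(-21, -98, 68, -70) = -98
S (Wren): min(-25, 5) = -25
T (Wren): min(-6, -40) = -40
E (Omar): max(-98, -25, -40) = -25
U (Wren): min(54, 76) = 54
V (Wren): min(84, 44) = 44
F (Omar): max(54, 44) = 54
W (Wren): min(-84, -35) = -84
X (Wren): min(92, -94) = -94
G (Omar): max(-84, -94) = -84
A (Wren): min(-47, -25, 54, -84) = -84
Y (Wren): min(45, -84) = -84
Z (Wren): min(59, 67, -28, -69) = -69
H (Omar): max(-84, -69) = -69
AA (Wren): min(3, -27) = -27
AB (Wren): min(54, 75, -8) = -8
J (Omar): max(-27, -8) = -8
B (Wren): min(-69, -8) = -69
AC (Wren): min(-51, -74, 47) = -74
AD (Wren): min(41, -50, -86) = -86
AE (Wren): min(84, -31, 38) = -31
K (Omar): max(-74, -86, -31) = -31
AF (Wren): min(-3, 72, 2) = -3
AG (Wren): min(-91, 42, -42, 72) = -91
L (Omar): max(-3, -91) = -3
AH (Wren): min(21, 25, -46, 96) = -46
AJ (Wren): min(-44, 96, -78) = -78
AK (Wren): min(35, -77, 45, 17) = -77
AL (Wren): min(86, -86) = -86
M (Omar): max(-46, -78, -77, -86) = -46
AM (Wren): min(-57, -54, 3) = -57
AN (Wren): min(-43, -55, -56) = -56
N (Omar): max(-57, -56) = -56
C (Wren): min(-31, -3, -46, -56) = -56
Root (Omar): max(-84, -69, -56) = -56
Omar at Root wants the highest of {A=-84, B=-69, C=-56}, so chooses C.

C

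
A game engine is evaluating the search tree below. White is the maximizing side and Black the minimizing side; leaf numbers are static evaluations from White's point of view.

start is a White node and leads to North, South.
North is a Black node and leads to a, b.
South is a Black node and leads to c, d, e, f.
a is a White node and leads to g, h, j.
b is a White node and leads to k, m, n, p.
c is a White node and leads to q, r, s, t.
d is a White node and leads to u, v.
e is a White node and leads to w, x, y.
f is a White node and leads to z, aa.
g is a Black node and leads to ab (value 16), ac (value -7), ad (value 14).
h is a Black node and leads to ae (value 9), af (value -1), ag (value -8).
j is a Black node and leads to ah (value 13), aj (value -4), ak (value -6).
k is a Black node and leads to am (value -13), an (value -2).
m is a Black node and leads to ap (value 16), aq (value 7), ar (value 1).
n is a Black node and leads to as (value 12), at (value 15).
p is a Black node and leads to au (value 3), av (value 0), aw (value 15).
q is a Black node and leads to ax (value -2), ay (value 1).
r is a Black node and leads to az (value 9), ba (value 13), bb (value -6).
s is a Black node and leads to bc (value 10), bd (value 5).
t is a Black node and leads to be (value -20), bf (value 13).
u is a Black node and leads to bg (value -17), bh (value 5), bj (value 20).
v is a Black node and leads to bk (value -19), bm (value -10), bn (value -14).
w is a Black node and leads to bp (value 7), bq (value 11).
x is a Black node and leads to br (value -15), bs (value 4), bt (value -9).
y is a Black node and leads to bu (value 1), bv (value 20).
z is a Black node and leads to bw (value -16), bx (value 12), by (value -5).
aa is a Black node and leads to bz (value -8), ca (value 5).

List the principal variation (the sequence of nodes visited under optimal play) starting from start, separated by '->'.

g (Black): min(16, -7, 14) = -7
h (Black): min(9, -1, -8) = -8
j (Black): min(13, -4, -6) = -6
a (White): max(-7, -8, -6) = -6
k (Black): min(-13, -2) = -13
m (Black): min(16, 7, 1) = 1
n (Black): min(12, 15) = 12
p (Black): min(3, 0, 15) = 0
b (White): max(-13, 1, 12, 0) = 12
North (Black): min(-6, 12) = -6
q (Black): min(-2, 1) = -2
r (Black): min(9, 13, -6) = -6
s (Black): min(10, 5) = 5
t (Black): min(-20, 13) = -20
c (White): max(-2, -6, 5, -20) = 5
u (Black): min(-17, 5, 20) = -17
v (Black): min(-19, -10, -14) = -19
d (White): max(-17, -19) = -17
w (Black): min(7, 11) = 7
x (Black): min(-15, 4, -9) = -15
y (Black): min(1, 20) = 1
e (White): max(7, -15, 1) = 7
z (Black): min(-16, 12, -5) = -16
aa (Black): min(-8, 5) = -8
f (White): max(-16, -8) = -8
South (Black): min(5, -17, 7, -8) = -17
start (White): max(-6, -17) = -6
At start, White picks North (highest: -6).
At North, Black picks a (lowest: -6).
At a, White picks j (highest: -6).
At j, Black picks ak (lowest: -6).
Terminal value -6.

start -> North -> a -> j -> ak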